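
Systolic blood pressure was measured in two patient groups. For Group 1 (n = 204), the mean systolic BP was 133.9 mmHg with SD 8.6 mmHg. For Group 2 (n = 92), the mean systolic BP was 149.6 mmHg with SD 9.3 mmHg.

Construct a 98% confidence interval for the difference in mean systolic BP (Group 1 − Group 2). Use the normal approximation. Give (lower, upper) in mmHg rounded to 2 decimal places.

SE₁ = s₁/√n₁ = 8.6/√204 = 0.6021; SE₂ = 9.3/√92 = 0.9696.
Independent samples, unequal variances: SE_diff = √(SE₁² + SE₂²) = √(0.36252441 + 0.94012416) = 1.1413.
z* = 2.326, so margin of error = 2.326 × 1.1413 = 2.6547.
Difference in means = 133.9 − 149.6 = -15.7000.
-15.7000 ± 2.6547 → (-18.35, -13.05).

(-18.35, -13.05)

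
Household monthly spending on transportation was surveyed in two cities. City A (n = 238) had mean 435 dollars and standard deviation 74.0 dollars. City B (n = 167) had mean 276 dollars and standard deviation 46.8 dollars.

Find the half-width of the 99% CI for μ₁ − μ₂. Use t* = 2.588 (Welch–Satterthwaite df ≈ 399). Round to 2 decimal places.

Standard errors of each mean: 74.0/√238 = 4.7967 and 46.8/√167 = 3.6215.
SE(x̄₁ − x̄₂) = √(4.7967² + 3.6215²) = 6.0103 for independent samples with unequal variances.
With t* = 2.588, the margin is 2.588 × 6.0103 = 15.5547.

15.55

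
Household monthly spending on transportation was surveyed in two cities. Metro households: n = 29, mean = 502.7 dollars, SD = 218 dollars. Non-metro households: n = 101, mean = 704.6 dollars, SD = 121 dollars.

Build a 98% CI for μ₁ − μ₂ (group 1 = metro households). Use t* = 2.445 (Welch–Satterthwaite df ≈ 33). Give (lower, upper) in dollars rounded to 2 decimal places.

(-305.16, -98.64)

Per-group SEs: s₁/√n₁ = 218/√29 = 40.4816, s₂/√n₂ = 121/√101 = 12.0400.
Unpooled SE of the difference: √(1638.75993856 + 144.9616) = 42.2341.
Margin of error = t* · SE = 2.445 × 42.2341 = 103.2624.
x̄₁ − x̄₂ = 502.7 − 704.6 = -201.9000.
CI: -201.9000 ± 103.2624 = (-305.16, -98.64).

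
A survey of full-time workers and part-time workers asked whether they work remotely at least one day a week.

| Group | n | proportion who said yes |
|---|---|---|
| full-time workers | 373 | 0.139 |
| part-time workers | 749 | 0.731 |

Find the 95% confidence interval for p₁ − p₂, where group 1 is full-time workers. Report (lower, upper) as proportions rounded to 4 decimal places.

(-0.6393, -0.5447)

Each SE is √(p̂(1−p̂)/n): √(0.1390·0.8610/373) = 0.01791 and √(0.7310·0.2690/749) = 0.01620.
SE(p̂₁ − p̂₂) = √(SE₁² + SE₂²) = √(0.0003207681 + 0.00026244) = 0.02415, since the two samples are independent.
At 95% confidence z* = 1.960; margin = 1.960 × 0.02415 = 0.04733.
The difference is 0.1390 − 0.7310 = -0.5920, so the interval is -0.5920 ± 0.04733 = (-0.6393, -0.5447).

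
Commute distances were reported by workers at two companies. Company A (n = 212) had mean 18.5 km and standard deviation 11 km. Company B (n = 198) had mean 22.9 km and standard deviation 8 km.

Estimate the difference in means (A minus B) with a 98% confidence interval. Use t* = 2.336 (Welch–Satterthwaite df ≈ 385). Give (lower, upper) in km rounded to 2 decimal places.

Standard errors of each mean: 11/√212 = 0.7555 and 8/√198 = 0.5685.
SE(x̄₁ − x̄₂) = √(0.7555² + 0.5685²) = 0.9455 for independent samples with unequal variances.
With t* = 2.336, the margin is 2.336 × 0.9455 = 2.2087.
x̄₁ − x̄₂ = 18.5 − 22.9 = -4.4000; the interval is -4.4000 ± 2.2087 = (-6.61, -2.19).

(-6.61, -2.19)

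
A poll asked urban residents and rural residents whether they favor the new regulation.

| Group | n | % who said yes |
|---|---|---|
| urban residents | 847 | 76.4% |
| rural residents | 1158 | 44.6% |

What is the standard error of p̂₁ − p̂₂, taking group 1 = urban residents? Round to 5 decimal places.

The two standard errors are √(0.7640×0.2360/847) = 0.01459 and √(0.4460×0.5540/1158) = 0.01461.
Because the samples are independent, SE_diff = √(0.01459² + 0.01461²) = 0.02065.

0.02065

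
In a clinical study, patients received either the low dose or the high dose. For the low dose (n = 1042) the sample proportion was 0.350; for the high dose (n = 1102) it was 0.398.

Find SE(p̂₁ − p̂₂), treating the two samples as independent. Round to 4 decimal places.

0.0209

The two standard errors are √(0.3500×0.6500/1042) = 0.01478 and √(0.3980×0.6020/1102) = 0.01475.
Because the samples are independent, SE_diff = √(0.01478² + 0.01475²) = 0.02088.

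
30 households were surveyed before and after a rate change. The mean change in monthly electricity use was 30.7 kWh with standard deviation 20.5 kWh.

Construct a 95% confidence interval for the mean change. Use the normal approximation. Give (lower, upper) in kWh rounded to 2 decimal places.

(23.36, 38.04)

This is a matched-pairs design, so SE = s_d/√n = 20.5/√30 = 3.7428.
Margin = 1.960 × 3.7428 = 7.3359; the interval is 30.7 ± 7.3359 = (23.36, 38.04).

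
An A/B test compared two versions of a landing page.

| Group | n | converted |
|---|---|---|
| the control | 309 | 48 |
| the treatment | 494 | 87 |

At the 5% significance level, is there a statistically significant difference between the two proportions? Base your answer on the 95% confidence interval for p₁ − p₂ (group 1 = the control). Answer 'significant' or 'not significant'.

First, p̂₁ = 48/309 = 0.1553; p̂₂ = 87/494 = 0.1761.
The two standard errors are √(0.1553×0.8447/309) = 0.02060 and √(0.1761×0.8239/494) = 0.01714.
Because the samples are independent, SE_diff = √(0.02060² + 0.01714²) = 0.02680.
Using z* = 1.960 for 95%, ME = 1.960 × 0.02680 = 0.05253.
p̂₁ − p̂₂ = -0.0208; interval -0.0208 ± 0.05253 gives (-0.07333, 0.03173).
The interval (-0.07333, 0.03173) contains 0, so the difference is not significant.

not significant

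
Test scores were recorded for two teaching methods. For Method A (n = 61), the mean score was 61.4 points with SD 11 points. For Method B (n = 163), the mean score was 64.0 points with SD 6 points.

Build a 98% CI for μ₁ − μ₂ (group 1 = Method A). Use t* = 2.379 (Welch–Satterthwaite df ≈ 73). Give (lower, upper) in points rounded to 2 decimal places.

Per-group SEs: s₁/√n₁ = 11/√61 = 1.4084, s₂/√n₂ = 6/√163 = 0.4700.
Unpooled SE of the difference: √(1.98359056 + 0.2209) = 1.4848.
Margin of error = t* · SE = 2.379 × 1.4848 = 3.5323.
x̄₁ − x̄₂ = 61.4 − 64.0 = -2.6000.
CI: -2.6000 ± 3.5323 = (-6.13, 0.93).

(-6.13, 0.93)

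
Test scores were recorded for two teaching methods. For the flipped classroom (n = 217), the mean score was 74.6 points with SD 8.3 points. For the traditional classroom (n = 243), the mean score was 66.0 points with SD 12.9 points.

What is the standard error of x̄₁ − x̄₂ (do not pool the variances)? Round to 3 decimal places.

1.001

SE₁ = s₁/√n₁ = 8.3/√217 = 0.5634; SE₂ = 12.9/√243 = 0.8275.
Independent samples, unequal variances: SE_diff = √(SE₁² + SE₂²) = √(0.31741956 + 0.68475625) = 1.0011.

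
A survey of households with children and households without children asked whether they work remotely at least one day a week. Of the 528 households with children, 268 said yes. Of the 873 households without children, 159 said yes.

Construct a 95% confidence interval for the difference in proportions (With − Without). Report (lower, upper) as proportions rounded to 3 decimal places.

(0.276, 0.375)

Sample proportions: 268/528 = 0.5076, 159/873 = 0.1821.
Each SE is √(p̂(1−p̂)/n): √(0.5076·0.4924/528) = 0.02176 and √(0.1821·0.8179/873) = 0.01306.
SE(p̂₁ − p̂₂) = √(SE₁² + SE₂²) = √(0.0004734976 + 0.0001705636) = 0.02538, since the two samples are independent.
At 95% confidence z* = 1.960; margin = 1.960 × 0.02538 = 0.04974.
The difference is 0.5076 − 0.1821 = 0.3255, so the interval is 0.3255 ± 0.04974 = (0.276, 0.375).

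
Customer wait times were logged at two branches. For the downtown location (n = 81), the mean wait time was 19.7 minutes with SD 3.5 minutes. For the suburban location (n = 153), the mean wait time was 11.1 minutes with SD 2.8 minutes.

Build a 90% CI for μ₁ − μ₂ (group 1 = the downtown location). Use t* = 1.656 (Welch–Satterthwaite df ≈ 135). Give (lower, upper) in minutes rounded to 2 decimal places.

(7.85, 9.35)

Standard errors of each mean: 3.5/√81 = 0.3889 and 2.8/√153 = 0.2264.
SE(x̄₁ − x̄₂) = √(0.3889² + 0.2264²) = 0.4500 for independent samples with unequal variances.
With t* = 1.656, the margin is 1.656 × 0.4500 = 0.7452.
x̄₁ − x̄₂ = 19.7 − 11.1 = 8.6000; the interval is 8.6000 ± 0.7452 = (7.85, 9.35).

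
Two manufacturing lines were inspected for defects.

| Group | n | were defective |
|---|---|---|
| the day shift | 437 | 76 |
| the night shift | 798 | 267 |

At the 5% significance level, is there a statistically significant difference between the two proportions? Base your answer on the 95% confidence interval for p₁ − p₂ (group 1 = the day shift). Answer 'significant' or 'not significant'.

significant

Sample proportions: 76/437 = 0.1739, 267/798 = 0.3346.
Each SE is √(p̂(1−p̂)/n): √(0.1739·0.8261/437) = 0.01813 and √(0.3346·0.6654/798) = 0.01670.
SE(p̂₁ − p̂₂) = √(SE₁² + SE₂²) = √(0.0003286969 + 0.00027889) = 0.02465, since the two samples are independent.
At 95% confidence z* = 1.960; margin = 1.960 × 0.02465 = 0.04831.
The difference is 0.1739 − 0.3346 = -0.1607, so the interval is -0.1607 ± 0.04831 = (-0.20901, -0.11239).
The interval (-0.20901, -0.11239) does not contain 0, so the difference is significant.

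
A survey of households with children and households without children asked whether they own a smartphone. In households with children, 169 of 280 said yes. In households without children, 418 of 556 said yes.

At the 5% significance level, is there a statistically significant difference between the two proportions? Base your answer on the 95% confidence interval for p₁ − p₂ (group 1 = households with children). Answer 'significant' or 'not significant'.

Sample proportions: 169/280 = 0.6036, 418/556 = 0.7518.
Each SE is √(p̂(1−p̂)/n): √(0.6036·0.3964/280) = 0.02923 and √(0.7518·0.2482/556) = 0.01832.
SE(p̂₁ − p̂₂) = √(SE₁² + SE₂²) = √(0.0008543929 + 0.0003356224) = 0.03450, since the two samples are independent.
At 95% confidence z* = 1.960; margin = 1.960 × 0.03450 = 0.06762.
The difference is 0.6036 − 0.7518 = -0.1482, so the interval is -0.1482 ± 0.06762 = (-0.21582, -0.08058).
The interval (-0.21582, -0.08058) does not contain 0, so the difference is significant.

significant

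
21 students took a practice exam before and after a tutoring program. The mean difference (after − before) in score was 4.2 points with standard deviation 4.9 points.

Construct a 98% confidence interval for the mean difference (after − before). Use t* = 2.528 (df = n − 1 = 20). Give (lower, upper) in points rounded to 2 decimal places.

This is a matched-pairs design, so SE = s_d/√n = 4.9/√21 = 1.0693.
Margin = 2.528 × 1.0693 = 2.7032; the interval is 4.2 ± 2.7032 = (1.50, 6.90).

(1.50, 6.90)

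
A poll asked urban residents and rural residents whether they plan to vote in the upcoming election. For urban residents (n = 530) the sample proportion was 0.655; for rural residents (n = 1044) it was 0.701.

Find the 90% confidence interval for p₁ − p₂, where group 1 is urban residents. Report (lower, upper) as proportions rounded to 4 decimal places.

The two standard errors are √(0.6550×0.3450/530) = 0.02065 and √(0.7010×0.2990/1044) = 0.01417.
Because the samples are independent, SE_diff = √(0.02065² + 0.01417²) = 0.02504.
Using z* = 1.645 for 90%, ME = 1.645 × 0.02504 = 0.04119.
p̂₁ − p̂₂ = -0.0460; interval -0.0460 ± 0.04119 gives (-0.0872, -0.0048).

(-0.0872, -0.0048)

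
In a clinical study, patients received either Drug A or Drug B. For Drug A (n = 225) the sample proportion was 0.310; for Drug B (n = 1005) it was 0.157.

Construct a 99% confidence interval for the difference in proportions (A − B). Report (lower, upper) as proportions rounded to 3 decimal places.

(0.068, 0.238)

Each SE is √(p̂(1−p̂)/n): √(0.3100·0.6900/225) = 0.03083 and √(0.1570·0.8430/1005) = 0.01148.
SE(p̂₁ − p̂₂) = √(SE₁² + SE₂²) = √(0.0009504889 + 0.0001317904) = 0.03290, since the two samples are independent.
At 99% confidence z* = 2.576; margin = 2.576 × 0.03290 = 0.08475.
The difference is 0.3100 − 0.1570 = 0.1530, so the interval is 0.1530 ± 0.08475 = (0.068, 0.238).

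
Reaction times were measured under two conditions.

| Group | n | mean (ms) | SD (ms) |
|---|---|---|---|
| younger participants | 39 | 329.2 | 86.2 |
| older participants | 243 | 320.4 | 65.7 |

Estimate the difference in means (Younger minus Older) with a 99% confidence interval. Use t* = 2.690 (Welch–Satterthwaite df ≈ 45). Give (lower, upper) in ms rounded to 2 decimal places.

Standard errors of each mean: 86.2/√39 = 13.8030 and 65.7/√243 = 4.2147.
SE(x̄₁ − x̄₂) = √(13.8030² + 4.2147²) = 14.4321 for independent samples with unequal variances.
With t* = 2.690, the margin is 2.690 × 14.4321 = 38.8223.
x̄₁ − x̄₂ = 329.2 − 320.4 = 8.8000; the interval is 8.8000 ± 38.8223 = (-30.02, 47.62).

(-30.02, 47.62)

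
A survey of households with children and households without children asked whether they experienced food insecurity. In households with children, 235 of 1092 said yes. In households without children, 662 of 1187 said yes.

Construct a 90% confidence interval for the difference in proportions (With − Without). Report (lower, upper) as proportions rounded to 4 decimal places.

(-0.3738, -0.3112)

First, p̂₁ = 235/1092 = 0.2152; p̂₂ = 662/1187 = 0.5577.
The two standard errors are √(0.2152×0.7848/1092) = 0.01244 and √(0.5577×0.4423/1187) = 0.01442.
Because the samples are independent, SE_diff = √(0.01244² + 0.01442²) = 0.01904.
Using z* = 1.645 for 90%, ME = 1.645 × 0.01904 = 0.03132.
p̂₁ − p̂₂ = -0.3425; interval -0.3425 ± 0.03132 gives (-0.3738, -0.3112).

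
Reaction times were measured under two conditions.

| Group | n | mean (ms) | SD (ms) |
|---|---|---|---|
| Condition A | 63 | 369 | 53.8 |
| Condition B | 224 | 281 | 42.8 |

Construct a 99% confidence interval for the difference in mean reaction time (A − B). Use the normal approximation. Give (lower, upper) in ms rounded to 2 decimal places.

Standard errors of each mean: 53.8/√63 = 6.7782 and 42.8/√224 = 2.8597.
SE(x̄₁ − x̄₂) = √(6.7782² + 2.8597²) = 7.3568 for independent samples with unequal variances.
With z* = 2.576, the margin is 2.576 × 7.3568 = 18.9511.
x̄₁ − x̄₂ = 369 − 281 = 88.0000; the interval is 88.0000 ± 18.9511 = (69.05, 106.95).

(69.05, 106.95)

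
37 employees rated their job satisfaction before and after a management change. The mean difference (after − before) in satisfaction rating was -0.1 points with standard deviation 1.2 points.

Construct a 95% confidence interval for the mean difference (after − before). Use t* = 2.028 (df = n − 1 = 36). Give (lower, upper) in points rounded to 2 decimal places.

This is a matched-pairs design, so SE = s_d/√n = 1.2/√37 = 0.1973.
Margin = 2.028 × 0.1973 = 0.4001; the interval is -0.1 ± 0.4001 = (-0.50, 0.30).

(-0.50, 0.30)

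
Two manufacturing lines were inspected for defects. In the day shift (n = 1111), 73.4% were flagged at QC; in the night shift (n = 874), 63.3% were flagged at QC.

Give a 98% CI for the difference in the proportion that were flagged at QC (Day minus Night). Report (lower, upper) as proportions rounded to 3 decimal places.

The two standard errors are √(0.7340×0.2660/1111) = 0.01326 and √(0.6330×0.3670/874) = 0.01630.
Because the samples are independent, SE_diff = √(0.01326² + 0.01630²) = 0.02101.
Using z* = 2.326 for 98%, ME = 2.326 × 0.02101 = 0.04887.
p̂₁ − p̂₂ = 0.1010; interval 0.1010 ± 0.04887 gives (0.052, 0.150).

(0.052, 0.150)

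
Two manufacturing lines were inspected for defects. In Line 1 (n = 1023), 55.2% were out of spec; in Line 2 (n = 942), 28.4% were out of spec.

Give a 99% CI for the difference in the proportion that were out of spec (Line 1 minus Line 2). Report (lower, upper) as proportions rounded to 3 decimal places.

Each SE is √(p̂(1−p̂)/n): √(0.5520·0.4480/1023) = 0.01555 and √(0.2840·0.7160/942) = 0.01469.
SE(p̂₁ − p̂₂) = √(SE₁² + SE₂²) = √(0.0002418025 + 0.0002157961) = 0.02139, since the two samples are independent.
At 99% confidence z* = 2.576; margin = 2.576 × 0.02139 = 0.05510.
The difference is 0.5520 − 0.2840 = 0.2680, so the interval is 0.2680 ± 0.05510 = (0.213, 0.323).

(0.213, 0.323)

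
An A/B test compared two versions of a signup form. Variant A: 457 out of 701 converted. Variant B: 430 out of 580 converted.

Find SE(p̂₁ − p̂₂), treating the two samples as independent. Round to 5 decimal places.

First, p̂₁ = 457/701 = 0.6519; p̂₂ = 430/580 = 0.7414.
The two standard errors are √(0.6519×0.3481/701) = 0.01799 and √(0.7414×0.2586/580) = 0.01818.
Because the samples are independent, SE_diff = √(0.01799² + 0.01818²) = 0.02558.

0.02558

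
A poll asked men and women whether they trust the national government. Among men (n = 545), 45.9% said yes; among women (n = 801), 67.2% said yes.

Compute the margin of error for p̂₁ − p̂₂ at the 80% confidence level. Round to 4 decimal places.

Each SE is √(p̂(1−p̂)/n): √(0.4590·0.5410/545) = 0.02135 and √(0.6720·0.3280/801) = 0.01659.
SE(p̂₁ − p̂₂) = √(SE₁² + SE₂²) = √(0.0004558225 + 0.0002752281) = 0.02704, since the two samples are independent.
At 80% confidence z* = 1.282; margin = 1.282 × 0.02704 = 0.03467.

0.0347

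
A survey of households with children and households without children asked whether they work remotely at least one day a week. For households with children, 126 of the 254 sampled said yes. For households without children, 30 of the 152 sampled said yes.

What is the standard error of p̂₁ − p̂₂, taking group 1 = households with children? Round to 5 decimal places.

p̂₁ = 126/254 = 0.4961 and p̂₂ = 30/152 = 0.1974.
SE₁ = √(p̂₁(1−p̂₁)/n₁) = √(0.4961·0.5039/254) = 0.03137; SE₂ = √(0.1974·0.8026/152) = 0.03229.
Independent samples: SE of the difference = √(SE₁² + SE₂²) = √(0.0009840769 + 0.0010426441) = 0.04502.

0.04502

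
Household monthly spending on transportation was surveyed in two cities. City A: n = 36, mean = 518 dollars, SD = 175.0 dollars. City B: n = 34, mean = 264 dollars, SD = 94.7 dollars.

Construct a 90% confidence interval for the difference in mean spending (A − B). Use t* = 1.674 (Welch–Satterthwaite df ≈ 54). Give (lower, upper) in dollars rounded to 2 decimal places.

Standard errors of each mean: 175.0/√36 = 29.1667 and 94.7/√34 = 16.2409.
SE(x̄₁ − x̄₂) = √(29.1667² + 16.2409²) = 33.3836 for independent samples with unequal variances.
With t* = 1.674, the margin is 1.674 × 33.3836 = 55.8841.
x̄₁ − x̄₂ = 518 − 264 = 254.0000; the interval is 254.0000 ± 55.8841 = (198.12, 309.88).

(198.12, 309.88)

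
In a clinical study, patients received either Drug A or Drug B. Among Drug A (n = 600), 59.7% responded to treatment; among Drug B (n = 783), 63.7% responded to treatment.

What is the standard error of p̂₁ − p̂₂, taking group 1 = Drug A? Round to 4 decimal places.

SE₁ = √(p̂₁(1−p̂₁)/n₁) = √(0.5970·0.4030/600) = 0.02002; SE₂ = √(0.6370·0.3630/783) = 0.01718.
Independent samples: SE of the difference = √(SE₁² + SE₂²) = √(0.0004008004 + 0.0002951524) = 0.02638.

0.0264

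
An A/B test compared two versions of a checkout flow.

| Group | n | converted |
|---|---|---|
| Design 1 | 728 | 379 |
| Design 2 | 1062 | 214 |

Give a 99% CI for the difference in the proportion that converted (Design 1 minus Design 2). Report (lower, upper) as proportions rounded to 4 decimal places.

p̂₁ = 379/728 = 0.5206 and p̂₂ = 214/1062 = 0.2015.
SE₁ = √(p̂₁(1−p̂₁)/n₁) = √(0.5206·0.4794/728) = 0.01852; SE₂ = √(0.2015·0.7985/1062) = 0.01231.
Independent samples: SE of the difference = √(SE₁² + SE₂²) = √(0.0003429904 + 0.0001515361) = 0.02224.
z* for 99% confidence is 2.576, so the margin of error is 2.576 × 0.02224 = 0.05729.
Point estimate p̂₁ − p̂₂ = 0.5206 − 0.2015 = 0.3191.
0.3191 ± 0.05729 → (0.2618, 0.3764).

(0.2618, 0.3764)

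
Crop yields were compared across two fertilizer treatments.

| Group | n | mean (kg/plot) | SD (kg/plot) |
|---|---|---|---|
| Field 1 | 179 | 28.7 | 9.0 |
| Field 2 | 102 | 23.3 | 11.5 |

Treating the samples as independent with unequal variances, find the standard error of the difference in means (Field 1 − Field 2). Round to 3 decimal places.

1.323

Standard errors of each mean: 9.0/√179 = 0.6727 and 11.5/√102 = 1.1387.
SE(x̄₁ − x̄₂) = √(0.6727² + 1.1387²) = 1.3226 for independent samples with unequal variances.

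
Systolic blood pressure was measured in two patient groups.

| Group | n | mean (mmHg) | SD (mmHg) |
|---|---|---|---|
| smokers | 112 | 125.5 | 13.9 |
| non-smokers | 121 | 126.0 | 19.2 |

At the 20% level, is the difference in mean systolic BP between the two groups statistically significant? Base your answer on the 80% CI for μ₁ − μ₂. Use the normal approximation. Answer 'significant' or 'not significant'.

Per-group SEs: s₁/√n₁ = 13.9/√112 = 1.3134, s₂/√n₂ = 19.2/√121 = 1.7455.
Unpooled SE of the difference: √(1.72501956 + 3.04677025) = 2.1844.
Margin of error = z* · SE = 1.282 × 2.1844 = 2.8004.
x̄₁ − x̄₂ = 125.5 − 126.0 = -0.5000.
CI: -0.5000 ± 2.8004 = (-3.3004, 2.3004).
The interval (-3.3004, 2.3004) contains 0, so the difference is not significant.

not significant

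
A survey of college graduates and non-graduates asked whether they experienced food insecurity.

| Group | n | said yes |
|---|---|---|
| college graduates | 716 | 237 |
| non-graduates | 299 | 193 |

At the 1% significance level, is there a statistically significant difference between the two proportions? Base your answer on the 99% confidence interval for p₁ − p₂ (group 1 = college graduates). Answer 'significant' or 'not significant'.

significant

First, p̂₁ = 237/716 = 0.3310; p̂₂ = 193/299 = 0.6455.
The two standard errors are √(0.3310×0.6690/716) = 0.01759 and √(0.6455×0.3545/299) = 0.02766.
Because the samples are independent, SE_diff = √(0.01759² + 0.02766²) = 0.03278.
Using z* = 2.576 for 99%, ME = 2.576 × 0.03278 = 0.08444.
p̂₁ − p̂₂ = -0.3145; interval -0.3145 ± 0.08444 gives (-0.39894, -0.23006).
The interval (-0.39894, -0.23006) does not contain 0, so the difference is significant.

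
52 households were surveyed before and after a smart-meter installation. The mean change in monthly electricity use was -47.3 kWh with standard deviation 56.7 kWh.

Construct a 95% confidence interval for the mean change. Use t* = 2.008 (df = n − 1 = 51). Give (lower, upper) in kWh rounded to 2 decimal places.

Paired design: SE = s_d/√n = 56.7/√52 = 7.8629.
t* = 2.008; margin of error = 2.008 × 7.8629 = 15.7887.
-47.3 ± 15.7887 → (-63.09, -31.51).

(-63.09, -31.51)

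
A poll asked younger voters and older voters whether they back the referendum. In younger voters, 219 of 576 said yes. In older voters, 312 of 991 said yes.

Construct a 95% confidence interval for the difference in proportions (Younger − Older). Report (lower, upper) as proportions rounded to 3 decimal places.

(0.016, 0.114)

p̂₁ = 219/576 = 0.3802 and p̂₂ = 312/991 = 0.3148.
SE₁ = √(p̂₁(1−p̂₁)/n₁) = √(0.3802·0.6198/576) = 0.02023; SE₂ = √(0.3148·0.6852/991) = 0.01475.
Independent samples: SE of the difference = √(SE₁² + SE₂²) = √(0.0004092529 + 0.0002175625) = 0.02504.
z* for 95% confidence is 1.960, so the margin of error is 1.960 × 0.02504 = 0.04908.
Point estimate p̂₁ − p̂₂ = 0.3802 − 0.3148 = 0.0654.
0.0654 ± 0.04908 → (0.016, 0.114).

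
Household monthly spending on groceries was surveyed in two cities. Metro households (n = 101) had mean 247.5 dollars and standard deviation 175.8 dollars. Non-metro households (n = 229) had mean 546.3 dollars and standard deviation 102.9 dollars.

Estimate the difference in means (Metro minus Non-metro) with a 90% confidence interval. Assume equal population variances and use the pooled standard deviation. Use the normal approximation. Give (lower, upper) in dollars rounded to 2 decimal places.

(-324.26, -273.34)

s_p = √[((n₁−1)s₁² + (n₂−1)s₂²)/(n₁+n₂−2)] = √[(100·175.8² + 228·102.9²)/328] = 129.5480.
SE = 129.5480·√(1/101 + 1/229) = 15.4742.
With z* = 1.645, margin = 1.645 × 15.4742 = 25.4551.
x̄₁ − x̄₂ = 247.5 − 546.3 = -298.8000; interval -298.8000 ± 25.4551 = (-324.26, -273.34).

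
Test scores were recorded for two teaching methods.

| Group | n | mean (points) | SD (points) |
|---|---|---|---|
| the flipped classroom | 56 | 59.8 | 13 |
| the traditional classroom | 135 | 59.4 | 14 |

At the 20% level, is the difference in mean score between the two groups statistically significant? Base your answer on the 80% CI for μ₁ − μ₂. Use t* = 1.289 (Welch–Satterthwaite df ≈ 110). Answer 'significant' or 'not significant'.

Per-group SEs: s₁/√n₁ = 13/√56 = 1.7372, s₂/√n₂ = 14/√135 = 1.2049.
Unpooled SE of the difference: √(3.01786384 + 1.45178401) = 2.1142.
Margin of error = t* · SE = 1.289 × 2.1142 = 2.7252.
x̄₁ − x̄₂ = 59.8 − 59.4 = 0.4000.
CI: 0.4000 ± 2.7252 = (-2.3252, 3.1252).
The interval (-2.3252, 3.1252) contains 0, so the difference is not significant.

not significant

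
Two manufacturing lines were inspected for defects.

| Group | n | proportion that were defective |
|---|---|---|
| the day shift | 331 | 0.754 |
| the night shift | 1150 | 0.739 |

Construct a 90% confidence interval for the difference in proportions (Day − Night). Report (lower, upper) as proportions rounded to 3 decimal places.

(-0.029, 0.059)

SE₁ = √(p̂₁(1−p̂₁)/n₁) = √(0.7540·0.2460/331) = 0.02367; SE₂ = √(0.7390·0.2610/1150) = 0.01295.
Independent samples: SE of the difference = √(SE₁² + SE₂²) = √(0.0005602689 + 0.0001677025) = 0.02698.
z* for 90% confidence is 1.645, so the margin of error is 1.645 × 0.02698 = 0.04438.
Point estimate p̂₁ − p̂₂ = 0.7540 − 0.7390 = 0.0150.
0.0150 ± 0.04438 → (-0.029, 0.059).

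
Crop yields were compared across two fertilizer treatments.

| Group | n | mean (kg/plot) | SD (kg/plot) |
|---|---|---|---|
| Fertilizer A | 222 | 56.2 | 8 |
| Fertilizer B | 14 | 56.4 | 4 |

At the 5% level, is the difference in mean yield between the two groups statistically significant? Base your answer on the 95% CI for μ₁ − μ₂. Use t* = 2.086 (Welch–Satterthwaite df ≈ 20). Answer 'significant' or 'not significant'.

Per-group SEs: s₁/√n₁ = 8/√222 = 0.5369, s₂/√n₂ = 4/√14 = 1.0690.
Unpooled SE of the difference: √(0.28826161 + 1.142761) = 1.1963.
Margin of error = t* · SE = 2.086 × 1.1963 = 2.4955.
x̄₁ − x̄₂ = 56.2 − 56.4 = -0.2000.
CI: -0.2000 ± 2.4955 = (-2.6955, 2.2955).
The interval (-2.6955, 2.2955) contains 0, so the difference is not significant.

not significant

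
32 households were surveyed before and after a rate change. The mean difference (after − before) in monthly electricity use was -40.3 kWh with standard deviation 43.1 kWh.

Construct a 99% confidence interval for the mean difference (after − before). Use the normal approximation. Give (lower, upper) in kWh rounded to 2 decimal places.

Paired design: SE = s_d/√n = 43.1/√32 = 7.6191.
z* = 2.576; margin of error = 2.576 × 7.6191 = 19.6268.
-40.3 ± 19.6268 → (-59.93, -20.67).

(-59.93, -20.67)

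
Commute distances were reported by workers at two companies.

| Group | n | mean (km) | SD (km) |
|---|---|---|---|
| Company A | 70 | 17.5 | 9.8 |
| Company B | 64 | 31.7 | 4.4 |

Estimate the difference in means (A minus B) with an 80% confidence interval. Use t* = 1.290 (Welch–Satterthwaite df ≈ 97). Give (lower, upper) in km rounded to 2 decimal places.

SE₁ = s₁/√n₁ = 9.8/√70 = 1.1713; SE₂ = 4.4/√64 = 0.5500.
Independent samples, unequal variances: SE_diff = √(SE₁² + SE₂²) = √(1.37194369 + 0.3025) = 1.2940.
t* = 1.290, so margin of error = 1.290 × 1.2940 = 1.6693.
Difference in means = 17.5 − 31.7 = -14.2000.
-14.2000 ± 1.6693 → (-15.87, -12.53).

(-15.87, -12.53)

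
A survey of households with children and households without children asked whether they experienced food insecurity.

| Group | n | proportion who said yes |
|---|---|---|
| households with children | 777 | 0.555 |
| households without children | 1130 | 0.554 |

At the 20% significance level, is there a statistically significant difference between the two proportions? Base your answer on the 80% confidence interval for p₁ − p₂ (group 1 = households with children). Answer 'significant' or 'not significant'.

not significant

Each SE is √(p̂(1−p̂)/n): √(0.5550·0.4450/777) = 0.01783 and √(0.5540·0.4460/1130) = 0.01479.
SE(p̂₁ − p̂₂) = √(SE₁² + SE₂²) = √(0.0003179089 + 0.0002187441) = 0.02317, since the two samples are independent.
At 80% confidence z* = 1.282; margin = 1.282 × 0.02317 = 0.02970.
The difference is 0.5550 − 0.5540 = 0.0010, so the interval is 0.0010 ± 0.02970 = (-0.02870, 0.03070).
The interval (-0.02870, 0.03070) contains 0, so the difference is not significant.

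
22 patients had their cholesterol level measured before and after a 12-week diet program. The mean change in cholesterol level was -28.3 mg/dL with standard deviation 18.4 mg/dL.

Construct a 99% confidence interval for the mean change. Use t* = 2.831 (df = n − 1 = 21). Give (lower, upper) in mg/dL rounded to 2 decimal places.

Paired design: SE = s_d/√n = 18.4/√22 = 3.9229.
t* = 2.831; margin of error = 2.831 × 3.9229 = 11.1057.
-28.3 ± 11.1057 → (-39.41, -17.19).

(-39.41, -17.19)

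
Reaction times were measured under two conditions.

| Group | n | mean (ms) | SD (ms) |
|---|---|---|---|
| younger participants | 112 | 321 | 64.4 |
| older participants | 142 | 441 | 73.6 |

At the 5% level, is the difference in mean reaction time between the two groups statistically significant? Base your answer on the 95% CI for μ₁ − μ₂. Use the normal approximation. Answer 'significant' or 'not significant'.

SE₁ = s₁/√n₁ = 64.4/√112 = 6.0852; SE₂ = 73.6/√142 = 6.1764.
Independent samples, unequal variances: SE_diff = √(SE₁² + SE₂²) = √(37.02965904 + 38.14791696) = 8.6705.
z* = 1.960, so margin of error = 1.960 × 8.6705 = 16.9942.
Difference in means = 321 − 441 = -120.0000.
-120.0000 ± 16.9942 → (-136.9942, -103.0058).
The interval (-136.9942, -103.0058) does not contain 0, so the difference is significant.

significant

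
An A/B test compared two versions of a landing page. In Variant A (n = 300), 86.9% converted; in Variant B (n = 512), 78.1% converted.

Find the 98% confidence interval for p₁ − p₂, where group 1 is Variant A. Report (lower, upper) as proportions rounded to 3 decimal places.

SE₁ = √(p̂₁(1−p̂₁)/n₁) = √(0.8690·0.1310/300) = 0.01948; SE₂ = √(0.7810·0.2190/512) = 0.01828.
Independent samples: SE of the difference = √(SE₁² + SE₂²) = √(0.0003794704 + 0.0003341584) = 0.02671.
z* for 98% confidence is 2.326, so the margin of error is 2.326 × 0.02671 = 0.06213.
Point estimate p̂₁ − p̂₂ = 0.8690 − 0.7810 = 0.0880.
0.0880 ± 0.06213 → (0.026, 0.150).

(0.026, 0.150)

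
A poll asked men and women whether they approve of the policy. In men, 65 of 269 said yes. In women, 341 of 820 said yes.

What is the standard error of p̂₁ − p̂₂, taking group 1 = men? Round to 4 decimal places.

0.0313

First, p̂₁ = 65/269 = 0.2416; p̂₂ = 341/820 = 0.4159.
The two standard errors are √(0.2416×0.7584/269) = 0.02610 and √(0.4159×0.5841/820) = 0.01721.
Because the samples are independent, SE_diff = √(0.02610² + 0.01721²) = 0.03126.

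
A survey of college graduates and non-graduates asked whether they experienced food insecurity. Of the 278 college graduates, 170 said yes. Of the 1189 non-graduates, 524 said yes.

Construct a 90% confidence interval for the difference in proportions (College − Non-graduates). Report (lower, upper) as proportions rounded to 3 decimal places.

First, p̂₁ = 170/278 = 0.6115; p̂₂ = 524/1189 = 0.4407.
The two standard errors are √(0.6115×0.3885/278) = 0.02923 and √(0.4407×0.5593/1189) = 0.01440.
Because the samples are independent, SE_diff = √(0.02923² + 0.01440²) = 0.03258.
Using z* = 1.645 for 90%, ME = 1.645 × 0.03258 = 0.05359.
p̂₁ − p̂₂ = 0.1708; interval 0.1708 ± 0.05359 gives (0.117, 0.224).

(0.117, 0.224)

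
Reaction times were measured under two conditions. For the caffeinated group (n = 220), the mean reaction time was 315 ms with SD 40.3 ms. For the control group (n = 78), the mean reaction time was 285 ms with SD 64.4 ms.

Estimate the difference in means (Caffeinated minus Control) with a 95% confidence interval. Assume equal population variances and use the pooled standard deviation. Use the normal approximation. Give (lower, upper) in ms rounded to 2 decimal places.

(17.67, 42.33)

s_p = √[((n₁−1)s₁² + (n₂−1)s₂²)/(n₁+n₂−2)] = √[(219·40.3² + 77·64.4²)/296] = 47.7544.
SE = 47.7544·√(1/220 + 1/78) = 6.2931.
With z* = 1.960, margin = 1.960 × 6.2931 = 12.3345.
x̄₁ − x̄₂ = 315 − 285 = 30.0000; interval 30.0000 ± 12.3345 = (17.67, 42.33).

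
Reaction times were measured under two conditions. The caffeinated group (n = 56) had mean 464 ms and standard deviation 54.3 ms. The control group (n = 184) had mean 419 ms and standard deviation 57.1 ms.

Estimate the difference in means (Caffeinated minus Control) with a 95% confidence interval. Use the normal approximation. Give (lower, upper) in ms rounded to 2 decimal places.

(28.56, 61.44)

Standard errors of each mean: 54.3/√56 = 7.2561 and 57.1/√184 = 4.2095.
SE(x̄₁ − x̄₂) = √(7.2561² + 4.2095²) = 8.3887 for independent samples with unequal variances.
With z* = 1.960, the margin is 1.960 × 8.3887 = 16.4419.
x̄₁ − x̄₂ = 464 − 419 = 45.0000; the interval is 45.0000 ± 16.4419 = (28.56, 61.44).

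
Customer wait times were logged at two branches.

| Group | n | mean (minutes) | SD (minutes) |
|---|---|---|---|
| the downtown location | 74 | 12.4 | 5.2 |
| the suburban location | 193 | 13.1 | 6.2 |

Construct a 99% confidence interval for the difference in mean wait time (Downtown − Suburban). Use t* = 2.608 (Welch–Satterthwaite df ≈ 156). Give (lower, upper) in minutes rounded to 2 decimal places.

(-2.66, 1.26)

Standard errors of each mean: 5.2/√74 = 0.6045 and 6.2/√193 = 0.4463.
SE(x̄₁ − x̄₂) = √(0.6045² + 0.4463²) = 0.7514 for independent samples with unequal variances.
With t* = 2.608, the margin is 2.608 × 0.7514 = 1.9597.
x̄₁ − x̄₂ = 12.4 − 13.1 = -0.7000; the interval is -0.7000 ± 1.9597 = (-2.66, 1.26).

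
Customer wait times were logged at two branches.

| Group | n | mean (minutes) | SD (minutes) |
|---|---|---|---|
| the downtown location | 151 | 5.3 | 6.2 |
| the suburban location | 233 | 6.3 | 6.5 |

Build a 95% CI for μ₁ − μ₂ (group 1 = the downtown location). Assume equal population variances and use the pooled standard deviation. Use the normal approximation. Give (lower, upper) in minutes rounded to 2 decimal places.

(-2.31, 0.31)

s_p = √[((n₁−1)s₁² + (n₂−1)s₂²)/(n₁+n₂−2)] = √[(150·6.2² + 232·6.5²)/382] = 6.3839.
SE = 6.3839·√(1/151 + 1/233) = 0.6669.
With z* = 1.960, margin = 1.960 × 0.6669 = 1.3071.
x̄₁ − x̄₂ = 5.3 − 6.3 = -1.0000; interval -1.0000 ± 1.3071 = (-2.31, 0.31).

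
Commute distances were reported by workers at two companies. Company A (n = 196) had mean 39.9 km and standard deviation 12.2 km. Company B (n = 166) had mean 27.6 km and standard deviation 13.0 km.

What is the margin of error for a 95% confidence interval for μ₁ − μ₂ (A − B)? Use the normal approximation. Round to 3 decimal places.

2.613

Standard errors of each mean: 12.2/√196 = 0.8714 and 13.0/√166 = 1.0090.
SE(x̄₁ − x̄₂) = √(0.8714² + 1.0090²) = 1.3332 for independent samples with unequal variances.
With z* = 1.960, the margin is 1.960 × 1.3332 = 2.6131.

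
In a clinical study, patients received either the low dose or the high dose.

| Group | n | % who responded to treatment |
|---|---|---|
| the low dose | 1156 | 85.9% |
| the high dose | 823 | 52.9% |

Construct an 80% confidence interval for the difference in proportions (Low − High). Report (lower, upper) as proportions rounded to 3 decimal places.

(0.304, 0.356)

Each SE is √(p̂(1−p̂)/n): √(0.8590·0.1410/1156) = 0.01024 and √(0.5290·0.4710/823) = 0.01740.
SE(p̂₁ − p̂₂) = √(SE₁² + SE₂²) = √(0.0001048576 + 0.00030276) = 0.02019, since the two samples are independent.
At 80% confidence z* = 1.282; margin = 1.282 × 0.02019 = 0.02588.
The difference is 0.8590 − 0.5290 = 0.3300, so the interval is 0.3300 ± 0.02588 = (0.304, 0.356).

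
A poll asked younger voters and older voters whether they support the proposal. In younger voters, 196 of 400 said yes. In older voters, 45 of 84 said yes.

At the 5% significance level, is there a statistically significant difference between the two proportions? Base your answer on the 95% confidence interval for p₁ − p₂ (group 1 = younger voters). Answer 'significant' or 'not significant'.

not significant

Sample proportions: 196/400 = 0.4900, 45/84 = 0.5357.
Each SE is √(p̂(1−p̂)/n): √(0.4900·0.5100/400) = 0.02499 and √(0.5357·0.4643/84) = 0.05442.
SE(p̂₁ − p̂₂) = √(SE₁² + SE₂²) = √(0.0006245001 + 0.0029615364) = 0.05988, since the two samples are independent.
At 95% confidence z* = 1.960; margin = 1.960 × 0.05988 = 0.11736.
The difference is 0.4900 − 0.5357 = -0.0457, so the interval is -0.0457 ± 0.11736 = (-0.16306, 0.07166).
The interval (-0.16306, 0.07166) contains 0, so the difference is not significant.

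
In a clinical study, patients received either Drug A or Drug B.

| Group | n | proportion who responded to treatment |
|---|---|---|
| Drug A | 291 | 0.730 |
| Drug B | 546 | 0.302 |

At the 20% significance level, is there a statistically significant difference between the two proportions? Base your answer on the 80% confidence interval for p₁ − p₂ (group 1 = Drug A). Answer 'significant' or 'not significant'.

The two standard errors are √(0.7300×0.2700/291) = 0.02603 and √(0.3020×0.6980/546) = 0.01965.
Because the samples are independent, SE_diff = √(0.02603² + 0.01965²) = 0.03261.
Using z* = 1.282 for 80%, ME = 1.282 × 0.03261 = 0.04181.
p̂₁ − p̂₂ = 0.4280; interval 0.4280 ± 0.04181 gives (0.38619, 0.46981).
The interval (0.38619, 0.46981) does not contain 0, so the difference is significant.

significant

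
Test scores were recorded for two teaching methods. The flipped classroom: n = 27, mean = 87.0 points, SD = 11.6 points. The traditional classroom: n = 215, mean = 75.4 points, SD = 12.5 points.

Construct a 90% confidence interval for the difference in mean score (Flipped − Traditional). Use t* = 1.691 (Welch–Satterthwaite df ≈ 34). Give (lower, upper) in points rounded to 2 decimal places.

Standard errors of each mean: 11.6/√27 = 2.2324 and 12.5/√215 = 0.8525.
SE(x̄₁ − x̄₂) = √(2.2324² + 0.8525²) = 2.3896 for independent samples with unequal variances.
With t* = 1.691, the margin is 1.691 × 2.3896 = 4.0408.
x̄₁ − x̄₂ = 87.0 − 75.4 = 11.6000; the interval is 11.6000 ± 4.0408 = (7.56, 15.64).

(7.56, 15.64)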